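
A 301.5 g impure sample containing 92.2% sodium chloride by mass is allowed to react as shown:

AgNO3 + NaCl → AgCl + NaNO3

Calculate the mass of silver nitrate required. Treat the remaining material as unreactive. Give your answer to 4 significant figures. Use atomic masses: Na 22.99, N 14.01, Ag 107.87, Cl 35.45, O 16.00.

Mass of pure NaCl = 301.5 g × 0.922 = 277.98 g.
M(NaCl) = 22.99 + 35.45 = 58.44 g/mol.
M(AgNO3) = 107.87 + 14.01 + 3(16.00) = 169.88 g/mol.
n(NaCl) = 277.98 g / 58.44 g/mol = 4.7567 mol.
From the equation the NaCl:AgNO3 mole ratio is 1:1, so n(AgNO3) = 4.7567 × 1/1 = 4.7567 mol.
Mass of AgNO3 = 4.7567 mol × 169.88 g/mol = 808.07 g.

808.1 g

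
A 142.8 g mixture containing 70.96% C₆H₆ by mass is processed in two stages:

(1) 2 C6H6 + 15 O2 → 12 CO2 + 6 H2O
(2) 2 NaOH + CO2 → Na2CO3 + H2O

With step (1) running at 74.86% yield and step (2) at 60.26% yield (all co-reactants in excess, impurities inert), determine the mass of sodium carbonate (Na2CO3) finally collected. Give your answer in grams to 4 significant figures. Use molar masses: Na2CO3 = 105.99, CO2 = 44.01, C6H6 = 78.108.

372.2 g

Pure C6H6 = 142.8 × 0.7096 = 101.33 g.
n(C6H6) = 101.33 / 78.108 = 1.2973 mol.
Step 1 (C6H6:CO2 = 2:12): theoretical n(CO2) = 7.7839 mol; at 74.86% yield, n(CO2) = 5.8270 mol.
Step 2 (CO2:Na2CO3 = 1:1): theoretical n(Na2CO3) = 5.8270 mol, so theoretical mass = 5.8270 × 105.99 = 617.61 g.
At 60.26% yield, actual mass of Na2CO3 = 617.61 × 0.6026 = 372.17 g.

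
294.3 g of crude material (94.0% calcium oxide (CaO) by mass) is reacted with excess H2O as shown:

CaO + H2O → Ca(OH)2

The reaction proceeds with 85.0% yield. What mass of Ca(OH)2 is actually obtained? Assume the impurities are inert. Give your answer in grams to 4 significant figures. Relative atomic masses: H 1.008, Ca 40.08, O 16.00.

Pure CaO available = 294.3 g × 0.940 = 276.64 g.
M(CaO) = 40.08 + 16.00 = 56.08 g/mol.
M(Ca(OH)2) = 40.08 + 2(16.00) + 2(1.008) = 74.096 g/mol.
n(CaO) = 276.64 g / 56.08 g/mol = 4.9330 mol.
From the equation the CaO:Ca(OH)2 mole ratio is 1:1, so n(Ca(OH)2) = 4.9330 × 1/1 = 4.9330 mol.
Mass of Ca(OH)2 = 4.9330 mol × 74.096 g/mol = 365.51 g.
Actual mass collected = 365.51 g × 0.850 = 310.69 g.

310.7 g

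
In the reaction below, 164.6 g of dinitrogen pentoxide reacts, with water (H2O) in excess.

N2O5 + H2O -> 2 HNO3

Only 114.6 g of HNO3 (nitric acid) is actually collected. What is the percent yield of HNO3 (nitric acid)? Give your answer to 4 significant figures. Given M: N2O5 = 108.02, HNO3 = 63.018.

59.67 %

n(N2O5) = 164.60 g / 108.02 g/mol = 1.5238 mol.
From the equation the N2O5:HNO3 mole ratio is 1:2, so n(HNO3) = 1.5238 × 2/1 = 3.0476 mol.
Mass of HNO3 = 3.0476 mol × 63.018 g/mol = 192.05 g.
This is the theoretical yield. Percent yield = 114.6 g / 192.05 g × 100% = 59.671%.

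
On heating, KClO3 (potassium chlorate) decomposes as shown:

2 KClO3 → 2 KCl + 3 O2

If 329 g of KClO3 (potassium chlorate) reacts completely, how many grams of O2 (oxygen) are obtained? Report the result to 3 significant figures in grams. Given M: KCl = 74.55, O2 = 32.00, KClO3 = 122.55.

129 g

n(KClO3) = 329.0 g / 122.55 g/mol = 2.685 mol.
From the equation the KClO3:O2 mole ratio is 2:3, so n(O2) = 2.685 × 3/2 = 4.027 mol.
Mass of O2 = 4.027 mol × 32.00 g/mol = 128.9 g.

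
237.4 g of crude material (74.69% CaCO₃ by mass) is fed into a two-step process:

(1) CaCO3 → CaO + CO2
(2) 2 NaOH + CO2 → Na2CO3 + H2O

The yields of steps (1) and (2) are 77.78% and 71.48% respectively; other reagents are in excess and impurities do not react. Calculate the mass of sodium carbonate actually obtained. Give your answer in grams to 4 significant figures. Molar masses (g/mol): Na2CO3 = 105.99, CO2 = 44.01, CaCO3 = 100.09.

Pure CaCO3 = 237.4 × 0.7469 = 177.31 g.
n(CaCO3) = 177.31 / 100.09 = 1.7715 mol.
Step 1 (CaCO3:CO2 = 1:1): theoretical n(CO2) = 1.7715 mol; at 77.78% yield, n(CO2) = 1.3779 mol.
Step 2 (CO2:Na2CO3 = 1:1): theoretical n(Na2CO3) = 1.3779 mol, so theoretical mass = 1.3779 × 105.99 = 146.04 g.
At 71.48% yield, actual mass of Na2CO3 = 146.04 × 0.7148 = 104.39 g.

104.4 g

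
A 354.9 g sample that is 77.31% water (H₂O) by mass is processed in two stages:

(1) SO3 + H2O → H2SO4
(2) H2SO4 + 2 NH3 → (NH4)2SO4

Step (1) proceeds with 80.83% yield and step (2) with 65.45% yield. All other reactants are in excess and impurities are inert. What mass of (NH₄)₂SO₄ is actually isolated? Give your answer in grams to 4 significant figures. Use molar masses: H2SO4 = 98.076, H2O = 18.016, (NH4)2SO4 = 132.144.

Pure H2O = 354.9 × 0.7731 = 274.37 g.
n(H2O) = 274.37 / 18.016 = 15.229 mol.
Step 1 (H2O:H2SO4 = 1:1): theoretical n(H2SO4) = 15.229 mol; at 80.83% yield, n(H2SO4) = 12.310 mol.
Step 2 (H2SO4:(NH4)2SO4 = 1:1): theoretical n((NH4)2SO4) = 12.310 mol, so theoretical mass = 12.310 × 132.144 = 1626.7 g.
At 65.45% yield, actual mass of (NH4)2SO4 = 1626.7 × 0.6545 = 1064.7 g.

1065 g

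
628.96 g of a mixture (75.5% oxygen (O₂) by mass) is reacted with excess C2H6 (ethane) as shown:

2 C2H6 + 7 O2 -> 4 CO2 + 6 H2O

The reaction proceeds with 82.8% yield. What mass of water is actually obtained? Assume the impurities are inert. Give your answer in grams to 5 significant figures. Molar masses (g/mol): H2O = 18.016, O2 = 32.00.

Pure O2 available = 628.96 g × 0.755 = 474.865 g.
n(O2) = 474.865 g / 32.00 g/mol = 14.8395 mol.
From the equation the O2:H2O mole ratio is 7:6, so n(H2O) = 14.8395 × 6/7 = 12.7196 mol.
Mass of H2O = 12.7196 mol × 18.016 g/mol = 229.156 g.
Actual mass collected = 229.156 g × 0.828 = 189.741 g.

189.74 g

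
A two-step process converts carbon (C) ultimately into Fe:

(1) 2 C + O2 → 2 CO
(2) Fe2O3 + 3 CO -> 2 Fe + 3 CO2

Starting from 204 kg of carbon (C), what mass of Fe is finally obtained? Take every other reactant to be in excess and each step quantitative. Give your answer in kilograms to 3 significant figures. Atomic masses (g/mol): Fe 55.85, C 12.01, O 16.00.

632 kg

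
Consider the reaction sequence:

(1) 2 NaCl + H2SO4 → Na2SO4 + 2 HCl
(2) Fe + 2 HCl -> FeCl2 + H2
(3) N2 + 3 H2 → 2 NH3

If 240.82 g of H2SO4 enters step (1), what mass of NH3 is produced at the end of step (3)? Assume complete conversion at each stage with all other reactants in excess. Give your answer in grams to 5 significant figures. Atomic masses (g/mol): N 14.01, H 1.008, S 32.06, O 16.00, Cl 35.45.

M(H2SO4) = 2(1.008) + 32.06 + 4(16.00) = 98.076 g/mol.
M(NH3) = 14.01 + 3(1.008) = 17.034 g/mol.
n(H2SO4) = 240.82 / 98.076 = 2.45544 mol.
Reaction (1): H2SO4→HCl ratio 1:2 ⇒ n(HCl) = 4.91089 mol.
Reaction (2): HCl→H2 ratio 2:1 ⇒ n(H2) = 2.45544 mol.
Reaction (3): H2→NH3 ratio 3:2 ⇒ n(NH3) = 1.63696 mol.
Mass of NH3 = 1.63696 × 17.034 = 27.8840 g.

27.884 g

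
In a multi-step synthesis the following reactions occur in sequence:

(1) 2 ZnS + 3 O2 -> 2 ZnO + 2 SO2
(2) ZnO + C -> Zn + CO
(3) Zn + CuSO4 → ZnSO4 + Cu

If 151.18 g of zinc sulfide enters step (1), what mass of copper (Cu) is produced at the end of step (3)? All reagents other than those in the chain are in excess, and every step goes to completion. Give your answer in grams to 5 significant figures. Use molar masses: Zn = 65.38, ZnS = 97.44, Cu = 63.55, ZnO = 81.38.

98.599 g

n(ZnS) = 151.18 / 97.44 = 1.55152 mol.
Reaction (1): ZnS→ZnO ratio 2:2 ⇒ n(ZnO) = 1.55152 mol.
Reaction (2): ZnO→Zn ratio 1:1 ⇒ n(Zn) = 1.55152 mol.
Reaction (3): Zn→Cu ratio 1:1 ⇒ n(Cu) = 1.55152 mol.
Mass of Cu = 1.55152 × 63.55 = 98.5990 g.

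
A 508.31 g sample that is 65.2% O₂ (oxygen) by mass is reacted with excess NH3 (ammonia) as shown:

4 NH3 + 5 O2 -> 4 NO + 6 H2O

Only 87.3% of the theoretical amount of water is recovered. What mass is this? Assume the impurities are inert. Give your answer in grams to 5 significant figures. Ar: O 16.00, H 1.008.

195.47 g

Pure O2 available = 508.31 g × 0.652 = 331.418 g.
M(O2) = 2(16.00) = 32.00 g/mol.
M(H2O) = 2(1.008) + 16.00 = 18.016 g/mol.
n(O2) = 331.418 g / 32.00 g/mol = 10.3568 mol.
From the equation the O2:H2O mole ratio is 5:6, so n(H2O) = 10.3568 × 6/5 = 12.4282 mol.
Mass of H2O = 12.4282 mol × 18.016 g/mol = 223.906 g.
Actual mass collected = 223.906 g × 0.873 = 195.470 g.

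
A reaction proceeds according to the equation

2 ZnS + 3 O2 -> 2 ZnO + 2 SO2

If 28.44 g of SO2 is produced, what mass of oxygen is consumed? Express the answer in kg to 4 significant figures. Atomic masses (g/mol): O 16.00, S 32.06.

M(SO2) = 32.06 + 2(16.00) = 64.06 g/mol.
M(O2) = 2(16.00) = 32.00 g/mol.
n(SO2) = 28.440 g / 64.06 g/mol = 0.44396 mol.
From the equation the SO2:O2 mole ratio is 2:3, so n(O2) = 0.44396 × 3/2 = 0.66594 mol.
Mass of O2 = 0.66594 mol × 32.00 g/mol = 21.310 g.
Converting to kg: 21.310 g = 0.02131 kg.

0.02131 kg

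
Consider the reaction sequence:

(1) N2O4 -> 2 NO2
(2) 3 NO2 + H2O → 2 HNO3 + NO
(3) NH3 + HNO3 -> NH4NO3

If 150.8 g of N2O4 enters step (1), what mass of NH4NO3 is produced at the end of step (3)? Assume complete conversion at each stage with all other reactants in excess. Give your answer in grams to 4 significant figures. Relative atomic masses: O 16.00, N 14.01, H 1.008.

174.9 g

M(N2O4) = 2(14.01) + 4(16.00) = 92.02 g/mol.
M(NH4NO3) = 2(14.01) + 4(1.008) + 3(16.00) = 80.052 g/mol.
n(N2O4) = 150.8 / 92.02 = 1.6388 mol.
Reaction (1): N2O4→NO2 ratio 1:2 ⇒ n(NO2) = 3.2775 mol.
Reaction (2): NO2→HNO3 ratio 3:2 ⇒ n(HNO3) = 2.1850 mol.
Reaction (3): HNO3→NH4NO3 ratio 1:1 ⇒ n(NH4NO3) = 2.1850 mol.
Mass of NH4NO3 = 2.1850 × 80.052 = 174.92 g.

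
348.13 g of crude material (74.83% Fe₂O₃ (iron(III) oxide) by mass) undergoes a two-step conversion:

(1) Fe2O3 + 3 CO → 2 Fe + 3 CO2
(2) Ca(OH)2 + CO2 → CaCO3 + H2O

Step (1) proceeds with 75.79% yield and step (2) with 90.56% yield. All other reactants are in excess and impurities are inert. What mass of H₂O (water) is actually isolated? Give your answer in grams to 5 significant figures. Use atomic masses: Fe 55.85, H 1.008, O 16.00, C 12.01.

60.512 g

Pure Fe2O3 = 348.13 × 0.7483 = 260.506 g.
M(Fe2O3) = 2(55.85) + 3(16.00) = 159.70 g/mol.
M(H2O) = 2(1.008) + 16.00 = 18.016 g/mol.
n(Fe2O3) = 260.506 / 159.70 = 1.63122 mol.
Step 1 (Fe2O3:CO2 = 1:3): theoretical n(CO2) = 4.89366 mol; at 75.79% yield, n(CO2) = 3.70890 mol.
Step 2 (CO2:H2O = 1:1): theoretical n(H2O) = 3.70890 mol, so theoretical mass = 3.70890 × 18.016 = 66.8196 g.
At 90.56% yield, actual mass of H2O = 66.8196 × 0.9056 = 60.5118 g.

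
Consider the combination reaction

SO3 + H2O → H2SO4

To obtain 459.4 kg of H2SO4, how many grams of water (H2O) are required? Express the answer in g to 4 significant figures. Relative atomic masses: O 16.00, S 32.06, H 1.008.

M(H2SO4) = 2(1.008) + 32.06 + 4(16.00) = 98.076 g/mol.
M(H2O) = 2(1.008) + 16.00 = 18.016 g/mol.
Convert: 459.4 kg = 459400 g.
n(H2SO4) = 459400 g / 98.076 g/mol = 4684.1 mol.
From the equation the H2SO4:H2O mole ratio is 1:1, so n(H2O) = 4684.1 × 1/1 = 4684.1 mol.
Mass of H2O = 4684.1 mol × 18.016 g/mol = 84389 g.

84390 g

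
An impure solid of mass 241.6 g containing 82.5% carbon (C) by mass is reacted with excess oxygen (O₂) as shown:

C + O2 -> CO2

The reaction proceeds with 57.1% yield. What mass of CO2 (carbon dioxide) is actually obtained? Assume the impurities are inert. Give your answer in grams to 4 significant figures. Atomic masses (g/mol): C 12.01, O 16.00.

Pure C available = 241.6 g × 0.825 = 199.32 g.
M(C) = 12.01 g/mol.
M(CO2) = 12.01 + 2(16.00) = 44.01 g/mol.
n(C) = 199.32 g / 12.01 g/mol = 16.596 mol.
From the equation the C:CO2 mole ratio is 1:1, so n(CO2) = 16.596 × 1/1 = 16.596 mol.
Mass of CO2 = 16.596 mol × 44.01 g/mol = 730.40 g.
Actual mass collected = 730.40 g × 0.571 = 417.06 g.

417.1 g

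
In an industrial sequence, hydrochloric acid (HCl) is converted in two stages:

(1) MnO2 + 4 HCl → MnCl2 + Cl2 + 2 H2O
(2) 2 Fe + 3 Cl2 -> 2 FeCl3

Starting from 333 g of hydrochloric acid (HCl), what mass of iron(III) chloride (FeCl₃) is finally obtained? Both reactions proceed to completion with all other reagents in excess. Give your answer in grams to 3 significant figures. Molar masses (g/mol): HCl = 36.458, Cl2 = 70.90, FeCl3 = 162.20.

n(HCl) = 333.0 / 36.458 = 9.134 mol.
Step 1 gives a 4:1 ratio of HCl to Cl2, so n(Cl2) = 2.283 mol.
In step 2 the Cl2:FeCl3 ratio is 3:2, so n(FeCl3) = 1.522 mol.
Mass of FeCl3 = 1.522 × 162.20 = 246.9 g.

247 g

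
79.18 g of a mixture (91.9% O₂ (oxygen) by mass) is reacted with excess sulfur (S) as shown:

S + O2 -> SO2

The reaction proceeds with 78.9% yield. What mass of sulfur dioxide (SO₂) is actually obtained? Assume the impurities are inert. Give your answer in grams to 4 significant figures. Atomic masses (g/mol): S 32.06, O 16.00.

114.9 g

Pure O2 available = 79.18 g × 0.919 = 72.766 g.
M(O2) = 2(16.00) = 32.00 g/mol.
M(SO2) = 32.06 + 2(16.00) = 64.06 g/mol.
n(O2) = 72.766 g / 32.00 g/mol = 2.2740 mol.
From the equation the O2:SO2 mole ratio is 1:1, so n(SO2) = 2.2740 × 1/1 = 2.2740 mol.
Mass of SO2 = 2.2740 mol × 64.06 g/mol = 145.67 g.
Actual mass collected = 145.67 g × 0.789 = 114.93 g.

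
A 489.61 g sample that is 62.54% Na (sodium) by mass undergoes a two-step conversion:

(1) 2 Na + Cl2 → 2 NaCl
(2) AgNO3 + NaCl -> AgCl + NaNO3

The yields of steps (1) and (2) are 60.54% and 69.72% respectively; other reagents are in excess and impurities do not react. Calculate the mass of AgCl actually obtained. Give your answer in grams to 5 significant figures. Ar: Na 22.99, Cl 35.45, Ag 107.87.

805.70 g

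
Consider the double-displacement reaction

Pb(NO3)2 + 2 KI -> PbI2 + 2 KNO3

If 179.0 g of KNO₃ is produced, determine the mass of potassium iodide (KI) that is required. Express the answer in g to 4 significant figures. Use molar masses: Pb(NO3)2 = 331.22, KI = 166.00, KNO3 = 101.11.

n(KNO3) = 179.00 g / 101.11 g/mol = 1.7703 mol.
From the equation the KNO3:KI mole ratio is 2:2, so n(KI) = 1.7703 × 2/2 = 1.7703 mol.
Mass of KI = 1.7703 mol × 166.00 g/mol = 293.88 g.

293.9 g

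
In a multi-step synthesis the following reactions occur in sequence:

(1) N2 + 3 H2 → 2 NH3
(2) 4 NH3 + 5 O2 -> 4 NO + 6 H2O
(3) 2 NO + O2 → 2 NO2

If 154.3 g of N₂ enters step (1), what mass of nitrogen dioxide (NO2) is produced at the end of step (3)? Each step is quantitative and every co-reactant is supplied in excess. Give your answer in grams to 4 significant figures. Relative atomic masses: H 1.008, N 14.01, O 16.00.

M(N2) = 2(14.01) = 28.02 g/mol.
M(NO2) = 14.01 + 2(16.00) = 46.01 g/mol.
n(N2) = 154.3 / 28.02 = 5.5068 mol.
Reaction (1): N2→NH3 ratio 1:2 ⇒ n(NH3) = 11.014 mol.
Reaction (2): NH3→NO ratio 4:4 ⇒ n(NO) = 11.014 mol.
Reaction (3): NO→NO2 ratio 2:2 ⇒ n(NO2) = 11.014 mol.
Mass of NO2 = 11.014 × 46.01 = 506.73 g.

506.7 g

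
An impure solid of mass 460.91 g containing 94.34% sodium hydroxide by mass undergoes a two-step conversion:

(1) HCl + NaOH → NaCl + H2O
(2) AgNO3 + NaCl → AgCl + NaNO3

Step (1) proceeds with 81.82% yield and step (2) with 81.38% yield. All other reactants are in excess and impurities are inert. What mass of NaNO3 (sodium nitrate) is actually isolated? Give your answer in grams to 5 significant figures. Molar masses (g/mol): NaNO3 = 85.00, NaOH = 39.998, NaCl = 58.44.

Pure NaOH = 460.91 × 0.9434 = 434.822 g.
n(NaOH) = 434.822 / 39.998 = 10.8711 mol.
Step 1 (NaOH:NaCl = 1:1): theoretical n(NaCl) = 10.8711 mol; at 81.82% yield, n(NaCl) = 8.89474 mol.
Step 2 (NaCl:NaNO3 = 1:1): theoretical n(NaNO3) = 8.89474 mol, so theoretical mass = 8.89474 × 85.00 = 756.053 g.
At 81.38% yield, actual mass of NaNO3 = 756.053 × 0.8138 = 615.276 g.

615.28 g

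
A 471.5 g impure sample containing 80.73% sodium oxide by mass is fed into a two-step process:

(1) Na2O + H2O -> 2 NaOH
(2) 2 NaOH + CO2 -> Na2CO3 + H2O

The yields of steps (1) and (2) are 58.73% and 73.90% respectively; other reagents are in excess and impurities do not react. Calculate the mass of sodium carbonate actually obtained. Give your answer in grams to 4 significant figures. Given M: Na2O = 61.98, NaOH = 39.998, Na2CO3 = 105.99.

Pure Na2O = 471.5 × 0.8073 = 380.64 g.
n(Na2O) = 380.64 / 61.98 = 6.1414 mol.
Step 1 (Na2O:NaOH = 1:2): theoretical n(NaOH) = 12.283 mol; at 58.73% yield, n(NaOH) = 7.2137 mol.
Step 2 (NaOH:Na2CO3 = 2:1): theoretical n(Na2CO3) = 3.6068 mol, so theoretical mass = 3.6068 × 105.99 = 382.29 g.
At 73.90% yield, actual mass of Na2CO3 = 382.29 × 0.7390 = 282.51 g.

282.5 g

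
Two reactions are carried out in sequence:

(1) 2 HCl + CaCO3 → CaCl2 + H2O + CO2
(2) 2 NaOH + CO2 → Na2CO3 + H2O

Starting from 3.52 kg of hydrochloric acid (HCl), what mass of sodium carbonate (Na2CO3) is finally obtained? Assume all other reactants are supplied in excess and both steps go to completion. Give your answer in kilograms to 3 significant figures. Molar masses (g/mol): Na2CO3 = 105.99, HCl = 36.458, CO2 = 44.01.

5.12 kg

3.52 kg = 3520 g.
n(HCl) = 3520 / 36.458 = 96.55 mol.
Step 1 gives a 2:1 ratio of HCl to CO2, so n(CO2) = 48.27 mol.
In step 2 the CO2:Na2CO3 ratio is 1:1, so n(Na2CO3) = 48.27 mol.
Mass of Na2CO3 = 48.27 × 105.99 = 5117 g = 5.12 kg.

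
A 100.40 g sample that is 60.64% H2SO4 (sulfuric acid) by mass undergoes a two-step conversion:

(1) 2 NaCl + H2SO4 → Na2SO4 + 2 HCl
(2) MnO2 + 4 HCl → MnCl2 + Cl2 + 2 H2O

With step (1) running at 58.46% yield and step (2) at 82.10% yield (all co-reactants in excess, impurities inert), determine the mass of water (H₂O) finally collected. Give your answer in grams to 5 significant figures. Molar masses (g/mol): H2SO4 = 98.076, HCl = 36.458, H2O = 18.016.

Pure H2SO4 = 100.40 × 0.6064 = 60.8826 g.
n(H2SO4) = 60.8826 / 98.076 = 0.620769 mol.
Step 1 (H2SO4:HCl = 1:2): theoretical n(HCl) = 1.24154 mol; at 58.46% yield, n(HCl) = 0.725803 mol.
Step 2 (HCl:H2O = 4:2): theoretical n(H2O) = 0.362902 mol, so theoretical mass = 0.362902 × 18.016 = 6.53804 g.
At 82.10% yield, actual mass of H2O = 6.53804 × 0.8210 = 5.36773 g.

5.3677 g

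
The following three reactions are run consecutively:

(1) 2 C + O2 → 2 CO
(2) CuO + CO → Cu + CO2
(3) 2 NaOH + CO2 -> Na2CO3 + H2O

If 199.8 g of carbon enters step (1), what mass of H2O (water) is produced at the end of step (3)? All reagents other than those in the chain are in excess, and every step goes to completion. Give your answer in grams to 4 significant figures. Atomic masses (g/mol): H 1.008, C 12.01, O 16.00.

299.7 g

M(C) = 12.01 g/mol.
M(H2O) = 2(1.008) + 16.00 = 18.016 g/mol.
n(C) = 199.8 / 12.01 = 16.636 mol.
Reaction (1): C→CO ratio 2:2 ⇒ n(CO) = 16.636 mol.
Reaction (2): CO→CO2 ratio 1:1 ⇒ n(CO2) = 16.636 mol.
Reaction (3): CO2→H2O ratio 1:1 ⇒ n(H2O) = 16.636 mol.
Mass of H2O = 16.636 × 18.016 = 299.72 g.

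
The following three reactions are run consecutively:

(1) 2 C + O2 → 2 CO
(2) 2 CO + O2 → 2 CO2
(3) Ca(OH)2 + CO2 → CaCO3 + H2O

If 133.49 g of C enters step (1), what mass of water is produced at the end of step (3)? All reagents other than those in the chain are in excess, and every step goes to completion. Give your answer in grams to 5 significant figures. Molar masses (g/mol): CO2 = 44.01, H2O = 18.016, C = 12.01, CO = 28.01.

200.25 g

n(C) = 133.49 / 12.01 = 11.1149 mol.
Reaction (1): C→CO ratio 2:2 ⇒ n(CO) = 11.1149 mol.
Reaction (2): CO→CO2 ratio 2:2 ⇒ n(CO2) = 11.1149 mol.
Reaction (3): CO2→H2O ratio 1:1 ⇒ n(H2O) = 11.1149 mol.
Mass of H2O = 11.1149 × 18.016 = 200.246 g.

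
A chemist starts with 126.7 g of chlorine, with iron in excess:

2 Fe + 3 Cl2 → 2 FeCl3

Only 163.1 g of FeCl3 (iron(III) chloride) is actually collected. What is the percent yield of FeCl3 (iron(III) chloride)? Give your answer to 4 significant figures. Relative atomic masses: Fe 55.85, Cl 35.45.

84.40 %

M(Cl2) = 2(35.45) = 70.90 g/mol.
M(FeCl3) = 55.85 + 3(35.45) = 162.20 g/mol.
n(Cl2) = 126.70 g / 70.90 g/mol = 1.7870 mol.
From the equation the Cl2:FeCl3 mole ratio is 3:2, so n(FeCl3) = 1.7870 × 2/3 = 1.1913 mol.
Mass of FeCl3 = 1.1913 mol × 162.20 g/mol = 193.24 g.
This is the theoretical yield. Percent yield = 163.1 g / 193.24 g × 100% = 84.404%.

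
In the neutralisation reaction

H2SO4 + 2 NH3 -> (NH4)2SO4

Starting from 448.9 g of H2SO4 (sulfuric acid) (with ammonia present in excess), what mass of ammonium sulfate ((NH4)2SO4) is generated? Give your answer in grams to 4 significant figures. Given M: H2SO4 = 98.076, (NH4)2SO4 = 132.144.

604.8 g

n(H2SO4) = 448.90 g / 98.076 g/mol = 4.5771 mol.
From the equation the H2SO4:(NH4)2SO4 mole ratio is 1:1, so n((NH4)2SO4) = 4.5771 × 1/1 = 4.5771 mol.
Mass of (NH4)2SO4 = 4.5771 mol × 132.144 g/mol = 604.83 g.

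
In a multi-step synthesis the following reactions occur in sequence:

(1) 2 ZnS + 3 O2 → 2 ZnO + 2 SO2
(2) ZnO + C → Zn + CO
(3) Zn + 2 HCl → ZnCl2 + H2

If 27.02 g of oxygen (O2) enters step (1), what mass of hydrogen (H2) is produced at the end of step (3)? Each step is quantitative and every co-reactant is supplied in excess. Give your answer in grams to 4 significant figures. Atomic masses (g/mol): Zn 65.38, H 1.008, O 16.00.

1.135 g

M(O2) = 2(16.00) = 32.00 g/mol.
M(H2) = 2(1.008) = 2.016 g/mol.
n(O2) = 27.02 / 32.00 = 0.84437 mol.
Reaction (1): O2→ZnO ratio 3:2 ⇒ n(ZnO) = 0.56292 mol.
Reaction (2): ZnO→Zn ratio 1:1 ⇒ n(Zn) = 0.56292 mol.
Reaction (3): Zn→H2 ratio 1:1 ⇒ n(H2) = 0.56292 mol.
Mass of H2 = 0.56292 × 2.016 = 1.1348 g.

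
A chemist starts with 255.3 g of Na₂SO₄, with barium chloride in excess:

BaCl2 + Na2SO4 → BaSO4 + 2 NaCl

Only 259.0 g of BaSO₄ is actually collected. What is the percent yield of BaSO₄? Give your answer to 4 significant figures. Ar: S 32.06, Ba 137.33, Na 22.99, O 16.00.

61.74 %

M(Na2SO4) = 2(22.99) + 32.06 + 4(16.00) = 142.04 g/mol.
M(BaSO4) = 137.33 + 32.06 + 4(16.00) = 233.39 g/mol.
n(Na2SO4) = 255.30 g / 142.04 g/mol = 1.7974 mol.
From the equation the Na2SO4:BaSO4 mole ratio is 1:1, so n(BaSO4) = 1.7974 × 1/1 = 1.7974 mol.
Mass of BaSO4 = 1.7974 mol × 233.39 g/mol = 419.49 g.
This is the theoretical yield. Percent yield = 259.0 g / 419.49 g × 100% = 61.742%.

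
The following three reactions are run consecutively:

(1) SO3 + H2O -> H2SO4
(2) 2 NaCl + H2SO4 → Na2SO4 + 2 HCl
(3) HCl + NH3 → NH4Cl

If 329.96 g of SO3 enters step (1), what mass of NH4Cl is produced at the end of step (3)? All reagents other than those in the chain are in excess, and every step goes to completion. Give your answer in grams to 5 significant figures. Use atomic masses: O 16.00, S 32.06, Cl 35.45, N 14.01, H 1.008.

440.92 g

M(SO3) = 32.06 + 3(16.00) = 80.06 g/mol.
M(NH4Cl) = 14.01 + 4(1.008) + 35.45 = 53.492 g/mol.
n(SO3) = 329.96 / 80.06 = 4.12141 mol.
Reaction (1): SO3→H2SO4 ratio 1:1 ⇒ n(H2SO4) = 4.12141 mol.
Reaction (2): H2SO4→HCl ratio 1:2 ⇒ n(HCl) = 8.24282 mol.
Reaction (3): HCl→NH4Cl ratio 1:1 ⇒ n(NH4Cl) = 8.24282 mol.
Mass of NH4Cl = 8.24282 × 53.492 = 440.925 g.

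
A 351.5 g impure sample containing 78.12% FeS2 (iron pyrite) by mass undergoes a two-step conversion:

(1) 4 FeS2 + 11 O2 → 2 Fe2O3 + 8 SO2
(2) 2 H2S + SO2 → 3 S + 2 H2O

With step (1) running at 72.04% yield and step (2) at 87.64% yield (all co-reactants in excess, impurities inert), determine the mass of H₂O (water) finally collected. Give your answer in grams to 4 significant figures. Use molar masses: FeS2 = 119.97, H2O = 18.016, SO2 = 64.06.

104.1 g

Pure FeS2 = 351.5 × 0.7812 = 274.59 g.
n(FeS2) = 274.59 / 119.97 = 2.2888 mol.
Step 1 (FeS2:SO2 = 4:8): theoretical n(SO2) = 4.5777 mol; at 72.04% yield, n(SO2) = 3.2978 mol.
Step 2 (SO2:H2O = 1:2): theoretical n(H2O) = 6.5955 mol, so theoretical mass = 6.5955 × 18.016 = 118.82 g.
At 87.64% yield, actual mass of H2O = 118.82 × 0.8764 = 104.14 g.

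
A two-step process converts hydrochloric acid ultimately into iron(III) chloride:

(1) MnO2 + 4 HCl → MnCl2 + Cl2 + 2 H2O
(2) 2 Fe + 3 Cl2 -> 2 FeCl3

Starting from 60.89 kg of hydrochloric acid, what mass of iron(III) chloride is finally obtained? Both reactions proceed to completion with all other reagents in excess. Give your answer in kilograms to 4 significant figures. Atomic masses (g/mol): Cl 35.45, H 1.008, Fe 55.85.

M(HCl) = 1.008 + 35.45 = 36.458 g/mol.
M(FeCl3) = 55.85 + 3(35.45) = 162.20 g/mol.
60.89 kg = 60890 g.
n(HCl) = 60890 / 36.458 = 1670.1 mol.
Step 1 gives a 4:1 ratio of HCl to Cl2, so n(Cl2) = 417.54 mol.
In step 2 the Cl2:FeCl3 ratio is 3:2, so n(FeCl3) = 278.36 mol.
Mass of FeCl3 = 278.36 × 162.20 = 45149 g = 45.15 kg.

45.15 kg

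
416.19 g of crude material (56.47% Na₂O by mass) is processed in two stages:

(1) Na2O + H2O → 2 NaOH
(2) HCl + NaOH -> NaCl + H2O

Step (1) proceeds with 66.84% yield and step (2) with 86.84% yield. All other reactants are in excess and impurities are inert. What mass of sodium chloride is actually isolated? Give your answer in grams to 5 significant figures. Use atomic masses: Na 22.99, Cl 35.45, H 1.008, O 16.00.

Pure Na2O = 416.19 × 0.5647 = 235.022 g.
M(Na2O) = 2(22.99) + 16.00 = 61.98 g/mol.
M(NaCl) = 22.99 + 35.45 = 58.44 g/mol.
n(Na2O) = 235.022 / 61.98 = 3.79191 mol.
Step 1 (Na2O:NaOH = 1:2): theoretical n(NaOH) = 7.58382 mol; at 66.84% yield, n(NaOH) = 5.06902 mol.
Step 2 (NaOH:NaCl = 1:1): theoretical n(NaCl) = 5.06902 mol, so theoretical mass = 5.06902 × 58.44 = 296.234 g.
At 86.84% yield, actual mass of NaCl = 296.234 × 0.8684 = 257.249 g.

257.25 g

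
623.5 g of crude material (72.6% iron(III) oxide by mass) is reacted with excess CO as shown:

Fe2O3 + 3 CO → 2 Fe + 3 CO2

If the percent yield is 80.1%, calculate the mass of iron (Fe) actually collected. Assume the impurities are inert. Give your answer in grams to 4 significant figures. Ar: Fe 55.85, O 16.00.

Pure Fe2O3 available = 623.5 g × 0.726 = 452.66 g.
M(Fe2O3) = 2(55.85) + 3(16.00) = 159.70 g/mol.
M(Fe) = 55.85 g/mol.
n(Fe2O3) = 452.66 g / 159.70 g/mol = 2.8344 mol.
From the equation the Fe2O3:Fe mole ratio is 1:2, so n(Fe) = 2.8344 × 2/1 = 5.6689 mol.
Mass of Fe = 5.6689 mol × 55.85 g/mol = 316.61 g.
Actual mass collected = 316.61 g × 0.801 = 253.60 g.

253.6 g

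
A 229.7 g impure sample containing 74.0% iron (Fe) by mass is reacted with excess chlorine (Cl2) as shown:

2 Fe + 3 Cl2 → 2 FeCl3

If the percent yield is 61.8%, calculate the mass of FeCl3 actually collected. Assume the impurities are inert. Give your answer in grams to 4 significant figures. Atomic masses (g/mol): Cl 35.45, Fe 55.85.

Pure Fe available = 229.7 g × 0.740 = 169.98 g.
M(Fe) = 55.85 g/mol.
M(FeCl3) = 55.85 + 3(35.45) = 162.20 g/mol.
n(Fe) = 169.98 g / 55.85 g/mol = 3.0435 mol.
From the equation the Fe:FeCl3 mole ratio is 2:2, so n(FeCl3) = 3.0435 × 2/2 = 3.0435 mol.
Mass of FeCl3 = 3.0435 mol × 162.20 g/mol = 493.65 g.
Actual mass collected = 493.65 g × 0.618 = 305.08 g.

305.1 g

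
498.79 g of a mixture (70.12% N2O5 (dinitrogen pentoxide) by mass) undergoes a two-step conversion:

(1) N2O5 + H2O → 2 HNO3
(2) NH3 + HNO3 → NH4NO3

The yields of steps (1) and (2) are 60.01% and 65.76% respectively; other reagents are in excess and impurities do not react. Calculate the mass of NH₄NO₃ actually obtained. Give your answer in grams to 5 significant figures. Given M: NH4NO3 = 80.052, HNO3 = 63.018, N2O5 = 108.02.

204.57 g

Pure N2O5 = 498.79 × 0.7012 = 349.752 g.
n(N2O5) = 349.752 / 108.02 = 3.23784 mol.
Step 1 (N2O5:HNO3 = 1:2): theoretical n(HNO3) = 6.47568 mol; at 60.01% yield, n(HNO3) = 3.88606 mol.
Step 2 (HNO3:NH4NO3 = 1:1): theoretical n(NH4NO3) = 3.88606 mol, so theoretical mass = 3.88606 × 80.052 = 311.087 g.
At 65.76% yield, actual mass of NH4NO3 = 311.087 × 0.6576 = 204.571 g.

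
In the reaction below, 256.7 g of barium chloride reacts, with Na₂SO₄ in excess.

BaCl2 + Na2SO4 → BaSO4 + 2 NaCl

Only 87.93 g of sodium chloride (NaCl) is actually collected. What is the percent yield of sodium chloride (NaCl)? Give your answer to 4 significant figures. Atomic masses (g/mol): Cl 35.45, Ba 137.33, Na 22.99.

61.03 %

M(BaCl2) = 137.33 + 2(35.45) = 208.23 g/mol.
M(NaCl) = 22.99 + 35.45 = 58.44 g/mol.
n(BaCl2) = 256.70 g / 208.23 g/mol = 1.2328 mol.
From the equation the BaCl2:NaCl mole ratio is 1:2, so n(NaCl) = 1.2328 × 2/1 = 2.4655 mol.
Mass of NaCl = 2.4655 mol × 58.44 g/mol = 144.09 g.
This is the theoretical yield. Percent yield = 87.93 g / 144.09 g × 100% = 61.026%.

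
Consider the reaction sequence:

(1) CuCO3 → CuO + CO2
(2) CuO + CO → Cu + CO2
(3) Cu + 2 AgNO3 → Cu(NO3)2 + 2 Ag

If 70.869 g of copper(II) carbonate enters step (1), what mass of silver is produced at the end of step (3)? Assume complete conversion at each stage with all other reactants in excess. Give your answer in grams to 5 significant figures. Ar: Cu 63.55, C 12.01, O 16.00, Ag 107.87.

123.74 g

M(CuCO3) = 63.55 + 12.01 + 3(16.00) = 123.56 g/mol.
M(Ag) = 107.87 g/mol.
n(CuCO3) = 70.869 / 123.56 = 0.573559 mol.
Reaction (1): CuCO3→CuO ratio 1:1 ⇒ n(CuO) = 0.573559 mol.
Reaction (2): CuO→Cu ratio 1:1 ⇒ n(Cu) = 0.573559 mol.
Reaction (3): Cu→Ag ratio 1:2 ⇒ n(Ag) = 1.14712 mol.
Mass of Ag = 1.14712 × 107.87 = 123.740 g.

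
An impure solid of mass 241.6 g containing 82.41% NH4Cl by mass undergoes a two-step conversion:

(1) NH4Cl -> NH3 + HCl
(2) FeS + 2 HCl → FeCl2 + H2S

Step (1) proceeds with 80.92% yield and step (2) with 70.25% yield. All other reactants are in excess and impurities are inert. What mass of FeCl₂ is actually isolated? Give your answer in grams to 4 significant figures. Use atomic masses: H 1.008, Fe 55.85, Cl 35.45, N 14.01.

134.1 g

Pure NH4Cl = 241.6 × 0.8241 = 199.10 g.
M(NH4Cl) = 14.01 + 4(1.008) + 35.45 = 53.492 g/mol.
M(FeCl2) = 55.85 + 2(35.45) = 126.75 g/mol.
n(NH4Cl) = 199.10 / 53.492 = 3.7221 mol.
Step 1 (NH4Cl:HCl = 1:1): theoretical n(HCl) = 3.7221 mol; at 80.92% yield, n(HCl) = 3.0119 mol.
Step 2 (HCl:FeCl2 = 2:1): theoretical n(FeCl2) = 1.5060 mol, so theoretical mass = 1.5060 × 126.75 = 190.88 g.
At 70.25% yield, actual mass of FeCl2 = 190.88 × 0.7025 = 134.09 g.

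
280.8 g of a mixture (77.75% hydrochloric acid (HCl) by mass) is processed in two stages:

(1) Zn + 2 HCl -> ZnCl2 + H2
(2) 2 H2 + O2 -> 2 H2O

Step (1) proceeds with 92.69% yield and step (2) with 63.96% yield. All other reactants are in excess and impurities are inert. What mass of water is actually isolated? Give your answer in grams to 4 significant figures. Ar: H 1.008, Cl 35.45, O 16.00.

31.98 g

Pure HCl = 280.8 × 0.7775 = 218.32 g.
M(HCl) = 1.008 + 35.45 = 36.458 g/mol.
M(H2O) = 2(1.008) + 16.00 = 18.016 g/mol.
n(HCl) = 218.32 / 36.458 = 5.9883 mol.
Step 1 (HCl:H2 = 2:1): theoretical n(H2) = 2.9942 mol; at 92.69% yield, n(H2) = 2.7753 mol.
Step 2 (H2:H2O = 2:2): theoretical n(H2O) = 2.7753 mol, so theoretical mass = 2.7753 × 18.016 = 50.000 g.
At 63.96% yield, actual mass of H2O = 50.000 × 0.6396 = 31.980 g.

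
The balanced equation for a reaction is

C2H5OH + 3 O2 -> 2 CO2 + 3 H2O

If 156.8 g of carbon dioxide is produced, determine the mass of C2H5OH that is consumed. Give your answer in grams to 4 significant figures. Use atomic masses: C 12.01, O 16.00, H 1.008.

M(CO2) = 12.01 + 2(16.00) = 44.01 g/mol.
M(C2H5OH) = 2(12.01) + 6(1.008) + 16.00 = 46.068 g/mol.
n(CO2) = 156.80 g / 44.01 g/mol = 3.5628 mol.
From the equation the CO2:C2H5OH mole ratio is 2:1, so n(C2H5OH) = 3.5628 × 1/2 = 1.7814 mol.
Mass of C2H5OH = 1.7814 mol × 46.068 g/mol = 82.066 g.

82.07 g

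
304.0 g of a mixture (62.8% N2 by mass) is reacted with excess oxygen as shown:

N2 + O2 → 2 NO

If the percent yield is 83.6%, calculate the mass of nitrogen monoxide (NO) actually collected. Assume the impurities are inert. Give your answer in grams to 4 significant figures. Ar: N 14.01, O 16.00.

Pure N2 available = 304.0 g × 0.628 = 190.91 g.
M(N2) = 2(14.01) = 28.02 g/mol.
M(NO) = 14.01 + 16.00 = 30.01 g/mol.
n(N2) = 190.91 g / 28.02 g/mol = 6.8134 mol.
From the equation the N2:NO mole ratio is 1:2, so n(NO) = 6.8134 × 2/1 = 13.627 mol.
Mass of NO = 13.627 mol × 30.01 g/mol = 408.94 g.
Actual mass collected = 408.94 g × 0.836 = 341.88 g.

341.9 g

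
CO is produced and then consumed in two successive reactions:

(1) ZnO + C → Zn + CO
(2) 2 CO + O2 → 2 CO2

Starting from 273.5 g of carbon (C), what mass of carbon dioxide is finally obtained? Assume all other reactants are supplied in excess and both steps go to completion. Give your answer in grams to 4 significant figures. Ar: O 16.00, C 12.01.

1002 g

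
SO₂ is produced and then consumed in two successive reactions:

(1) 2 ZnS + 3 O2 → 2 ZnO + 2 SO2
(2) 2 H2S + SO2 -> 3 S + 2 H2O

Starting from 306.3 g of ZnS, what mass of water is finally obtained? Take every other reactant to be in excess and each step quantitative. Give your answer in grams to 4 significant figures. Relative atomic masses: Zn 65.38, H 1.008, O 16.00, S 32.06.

113.3 g

M(ZnS) = 65.38 + 32.06 = 97.44 g/mol.
M(H2O) = 2(1.008) + 16.00 = 18.016 g/mol.
n(ZnS) = 306.30 / 97.44 = 3.1435 mol.
Step 1 gives a 2:2 ratio of ZnS to SO2, so n(SO2) = 3.1435 mol.
In step 2 the SO2:H2O ratio is 1:2, so n(H2O) = 6.2869 mol.
Mass of H2O = 6.2869 × 18.016 = 113.27 g.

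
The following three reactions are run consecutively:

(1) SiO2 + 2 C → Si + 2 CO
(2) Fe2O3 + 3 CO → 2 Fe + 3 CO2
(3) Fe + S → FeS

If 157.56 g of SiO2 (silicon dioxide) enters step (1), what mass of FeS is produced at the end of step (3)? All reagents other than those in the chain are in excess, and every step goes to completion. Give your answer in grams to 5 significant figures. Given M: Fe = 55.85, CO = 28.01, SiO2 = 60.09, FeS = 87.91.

307.34 g

n(SiO2) = 157.56 / 60.09 = 2.62207 mol.
Reaction (1): SiO2→CO ratio 1:2 ⇒ n(CO) = 5.24413 mol.
Reaction (2): CO→Fe ratio 3:2 ⇒ n(Fe) = 3.49609 mol.
Reaction (3): Fe→FeS ratio 1:1 ⇒ n(FeS) = 3.49609 mol.
Mass of FeS = 3.49609 × 87.91 = 307.341 g.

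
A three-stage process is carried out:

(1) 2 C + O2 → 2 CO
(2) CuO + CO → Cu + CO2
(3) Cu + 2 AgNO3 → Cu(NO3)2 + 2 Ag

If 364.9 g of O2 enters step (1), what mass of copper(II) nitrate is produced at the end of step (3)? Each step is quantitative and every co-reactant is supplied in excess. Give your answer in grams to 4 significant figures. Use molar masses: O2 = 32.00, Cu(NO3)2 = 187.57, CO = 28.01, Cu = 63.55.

n(O2) = 364.9 / 32.00 = 11.403 mol.
Reaction (1): O2→CO ratio 1:2 ⇒ n(CO) = 22.806 mol.
Reaction (2): CO→Cu ratio 1:1 ⇒ n(Cu) = 22.806 mol.
Reaction (3): Cu→Cu(NO3)2 ratio 1:1 ⇒ n(Cu(NO3)2) = 22.806 mol.
Mass of Cu(NO3)2 = 22.806 × 187.57 = 4277.8 g.

4278 g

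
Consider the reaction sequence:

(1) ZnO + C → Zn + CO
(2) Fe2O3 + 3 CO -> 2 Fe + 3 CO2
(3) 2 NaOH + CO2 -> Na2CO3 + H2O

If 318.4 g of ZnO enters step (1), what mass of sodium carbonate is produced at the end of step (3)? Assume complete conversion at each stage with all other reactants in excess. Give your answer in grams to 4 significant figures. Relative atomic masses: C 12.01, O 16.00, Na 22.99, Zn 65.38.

M(ZnO) = 65.38 + 16.00 = 81.38 g/mol.
M(Na2CO3) = 2(22.99) + 12.01 + 3(16.00) = 105.99 g/mol.
n(ZnO) = 318.4 / 81.38 = 3.9125 mol.
Reaction (1): ZnO→CO ratio 1:1 ⇒ n(CO) = 3.9125 mol.
Reaction (2): CO→CO2 ratio 3:3 ⇒ n(CO2) = 3.9125 mol.
Reaction (3): CO2→Na2CO3 ratio 1:1 ⇒ n(Na2CO3) = 3.9125 mol.
Mass of Na2CO3 = 3.9125 × 105.99 = 414.69 g.

414.7 g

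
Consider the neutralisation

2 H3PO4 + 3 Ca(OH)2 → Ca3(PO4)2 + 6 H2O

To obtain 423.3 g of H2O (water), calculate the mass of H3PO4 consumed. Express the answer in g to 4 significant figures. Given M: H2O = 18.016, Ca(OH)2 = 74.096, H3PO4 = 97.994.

n(H2O) = 423.30 g / 18.016 g/mol = 23.496 mol.
From the equation the H2O:H3PO4 mole ratio is 6:2, so n(H3PO4) = 23.496 × 2/6 = 7.8319 mol.
Mass of H3PO4 = 7.8319 mol × 97.994 g/mol = 767.48 g.

767.5 g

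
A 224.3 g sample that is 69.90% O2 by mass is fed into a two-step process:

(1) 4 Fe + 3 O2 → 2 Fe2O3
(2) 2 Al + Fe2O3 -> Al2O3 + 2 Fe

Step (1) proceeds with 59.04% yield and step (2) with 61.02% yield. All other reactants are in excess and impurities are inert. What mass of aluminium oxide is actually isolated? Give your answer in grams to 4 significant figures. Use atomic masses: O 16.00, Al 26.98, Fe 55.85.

Pure O2 = 224.3 × 0.6990 = 156.79 g.
M(O2) = 2(16.00) = 32.00 g/mol.
M(Al2O3) = 2(26.98) + 3(16.00) = 101.96 g/mol.
n(O2) = 156.79 / 32.00 = 4.8996 mol.
Step 1 (O2:Fe2O3 = 3:2): theoretical n(Fe2O3) = 3.2664 mol; at 59.04% yield, n(Fe2O3) = 1.9285 mol.
Step 2 (Fe2O3:Al2O3 = 1:1): theoretical n(Al2O3) = 1.9285 mol, so theoretical mass = 1.9285 × 101.96 = 196.63 g.
At 61.02% yield, actual mass of Al2O3 = 196.63 × 0.6102 = 119.98 g.

120.0 g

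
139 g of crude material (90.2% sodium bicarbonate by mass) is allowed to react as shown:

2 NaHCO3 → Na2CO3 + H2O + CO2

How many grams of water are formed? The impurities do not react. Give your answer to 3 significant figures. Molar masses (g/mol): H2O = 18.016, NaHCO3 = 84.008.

13.4 g

Mass of pure NaHCO3 = 139 g × 0.902 = 125.4 g.
n(NaHCO3) = 125.4 g / 84.008 g/mol = 1.492 mol.
From the equation the NaHCO3:H2O mole ratio is 2:1, so n(H2O) = 1.492 × 1/2 = 0.7462 mol.
Mass of H2O = 0.7462 mol × 18.016 g/mol = 13.44 g.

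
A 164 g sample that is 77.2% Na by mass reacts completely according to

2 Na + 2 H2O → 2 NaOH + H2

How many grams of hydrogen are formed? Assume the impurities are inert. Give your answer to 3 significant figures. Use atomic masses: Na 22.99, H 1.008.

Mass of pure Na = 164 g × 0.772 = 126.6 g.
M(Na) = 22.99 g/mol.
M(H2) = 2(1.008) = 2.016 g/mol.
n(Na) = 126.6 g / 22.99 g/mol = 5.507 mol.
From the equation the Na:H2 mole ratio is 2:1, so n(H2) = 5.507 × 1/2 = 2.754 mol.
Mass of H2 = 2.754 mol × 2.016 g/mol = 5.551 g.

5.55 g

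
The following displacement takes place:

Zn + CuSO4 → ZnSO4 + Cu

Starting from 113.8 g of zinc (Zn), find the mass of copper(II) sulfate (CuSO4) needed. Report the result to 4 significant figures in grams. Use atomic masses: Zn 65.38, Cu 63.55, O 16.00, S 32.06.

277.8 g

M(Zn) = 65.38 g/mol.
M(CuSO4) = 63.55 + 32.06 + 4(16.00) = 159.61 g/mol.
n(Zn) = 113.80 g / 65.38 g/mol = 1.7406 mol.
From the equation the Zn:CuSO4 mole ratio is 1:1, so n(CuSO4) = 1.7406 × 1/1 = 1.7406 mol.
Mass of CuSO4 = 1.7406 mol × 159.61 g/mol = 277.82 g.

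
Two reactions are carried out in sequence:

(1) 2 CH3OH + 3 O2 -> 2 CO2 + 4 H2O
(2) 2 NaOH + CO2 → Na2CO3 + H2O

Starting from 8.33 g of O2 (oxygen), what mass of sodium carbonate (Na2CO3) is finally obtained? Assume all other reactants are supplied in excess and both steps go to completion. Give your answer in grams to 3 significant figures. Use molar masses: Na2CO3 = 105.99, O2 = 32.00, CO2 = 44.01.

18.4 g

n(O2) = 8.330 / 32.00 = 0.2603 mol.
Step 1 gives a 3:2 ratio of O2 to CO2, so n(CO2) = 0.1735 mol.
In step 2 the CO2:Na2CO3 ratio is 1:1, so n(Na2CO3) = 0.1735 mol.
Mass of Na2CO3 = 0.1735 × 105.99 = 18.39 g.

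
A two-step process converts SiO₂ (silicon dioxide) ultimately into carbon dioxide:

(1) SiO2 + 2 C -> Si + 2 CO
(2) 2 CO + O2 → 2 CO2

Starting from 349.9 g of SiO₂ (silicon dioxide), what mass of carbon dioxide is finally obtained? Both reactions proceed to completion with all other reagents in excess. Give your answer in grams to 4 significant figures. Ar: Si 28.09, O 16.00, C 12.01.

M(SiO2) = 28.09 + 2(16.00) = 60.09 g/mol.
M(CO2) = 12.01 + 2(16.00) = 44.01 g/mol.
n(SiO2) = 349.90 / 60.09 = 5.8229 mol.
Step 1 gives a 1:2 ratio of SiO2 to CO, so n(CO) = 11.646 mol.
In step 2 the CO:CO2 ratio is 2:2, so n(CO2) = 11.646 mol.
Mass of CO2 = 11.646 × 44.01 = 512.53 g.

512.5 g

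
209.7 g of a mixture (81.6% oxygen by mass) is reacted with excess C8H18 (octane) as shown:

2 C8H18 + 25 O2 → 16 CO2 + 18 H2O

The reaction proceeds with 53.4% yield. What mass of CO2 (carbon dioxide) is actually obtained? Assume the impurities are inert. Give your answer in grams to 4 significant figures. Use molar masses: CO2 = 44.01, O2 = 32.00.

80.43 g

Pure O2 available = 209.7 g × 0.816 = 171.12 g.
n(O2) = 171.12 g / 32.00 g/mol = 5.3473 mol.
From the equation the O2:CO2 mole ratio is 25:16, so n(CO2) = 5.3473 × 16/25 = 3.4223 mol.
Mass of CO2 = 3.4223 mol × 44.01 g/mol = 150.62 g.
Actual mass collected = 150.62 g × 0.534 = 80.429 g.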